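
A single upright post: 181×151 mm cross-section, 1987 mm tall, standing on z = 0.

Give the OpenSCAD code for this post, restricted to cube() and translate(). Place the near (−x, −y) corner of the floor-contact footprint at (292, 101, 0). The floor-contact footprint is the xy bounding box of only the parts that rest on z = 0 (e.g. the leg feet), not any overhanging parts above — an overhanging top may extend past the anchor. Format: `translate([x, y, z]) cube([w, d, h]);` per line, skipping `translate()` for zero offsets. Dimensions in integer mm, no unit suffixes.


translate([292, 101, 0]) cube([181, 151, 1987]);


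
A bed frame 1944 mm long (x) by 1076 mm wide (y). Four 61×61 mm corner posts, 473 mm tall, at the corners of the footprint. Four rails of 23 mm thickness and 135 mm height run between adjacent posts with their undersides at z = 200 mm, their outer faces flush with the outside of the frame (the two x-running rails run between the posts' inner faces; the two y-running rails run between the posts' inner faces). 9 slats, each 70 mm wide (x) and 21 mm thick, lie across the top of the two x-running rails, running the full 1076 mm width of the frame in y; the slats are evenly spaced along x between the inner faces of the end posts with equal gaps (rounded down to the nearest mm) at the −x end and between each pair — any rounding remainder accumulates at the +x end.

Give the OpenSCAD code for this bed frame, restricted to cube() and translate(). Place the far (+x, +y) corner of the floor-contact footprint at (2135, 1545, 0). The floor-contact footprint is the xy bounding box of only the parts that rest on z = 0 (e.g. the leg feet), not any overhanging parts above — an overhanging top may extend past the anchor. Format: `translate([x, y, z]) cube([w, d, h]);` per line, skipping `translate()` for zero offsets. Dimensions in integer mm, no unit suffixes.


translate([191, 469, 0]) cube([61, 61, 473]);
translate([191, 1484, 0]) cube([61, 61, 473]);
translate([2074, 469, 0]) cube([61, 61, 473]);
translate([2074, 1484, 0]) cube([61, 61, 473]);
translate([252, 469, 200]) cube([1822, 23, 135]);
translate([252, 1522, 200]) cube([1822, 23, 135]);
translate([191, 530, 200]) cube([23, 954, 135]);
translate([2112, 530, 200]) cube([23, 954, 135]);
translate([371, 469, 335]) cube([70, 1076, 21]);
translate([560, 469, 335]) cube([70, 1076, 21]);
translate([749, 469, 335]) cube([70, 1076, 21]);
translate([938, 469, 335]) cube([70, 1076, 21]);
translate([1127, 469, 335]) cube([70, 1076, 21]);
translate([1316, 469, 335]) cube([70, 1076, 21]);
translate([1505, 469, 335]) cube([70, 1076, 21]);
translate([1694, 469, 335]) cube([70, 1076, 21]);
translate([1883, 469, 335]) cube([70, 1076, 21]);


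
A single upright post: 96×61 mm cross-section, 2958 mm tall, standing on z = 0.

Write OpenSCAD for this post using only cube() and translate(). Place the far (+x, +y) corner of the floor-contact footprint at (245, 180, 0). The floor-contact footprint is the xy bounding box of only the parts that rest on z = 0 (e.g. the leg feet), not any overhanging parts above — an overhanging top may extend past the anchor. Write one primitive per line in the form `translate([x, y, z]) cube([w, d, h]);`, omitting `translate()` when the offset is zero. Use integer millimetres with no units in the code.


translate([149, 119, 0]) cube([96, 61, 2958]);


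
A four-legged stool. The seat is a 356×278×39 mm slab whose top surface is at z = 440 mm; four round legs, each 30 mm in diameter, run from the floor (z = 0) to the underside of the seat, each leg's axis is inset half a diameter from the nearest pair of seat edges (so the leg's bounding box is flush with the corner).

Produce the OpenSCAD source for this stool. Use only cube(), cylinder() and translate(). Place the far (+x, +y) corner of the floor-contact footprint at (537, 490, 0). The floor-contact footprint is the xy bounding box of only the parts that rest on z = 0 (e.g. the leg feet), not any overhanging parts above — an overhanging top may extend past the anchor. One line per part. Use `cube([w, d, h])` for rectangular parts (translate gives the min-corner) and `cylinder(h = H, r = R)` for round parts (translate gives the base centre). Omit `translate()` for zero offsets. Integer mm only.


translate([181, 212, 401]) cube([356, 278, 39]);
translate([196, 227, 0]) cylinder(h = 401, r = 15);
translate([522, 227, 0]) cylinder(h = 401, r = 15);
translate([196, 475, 0]) cylinder(h = 401, r = 15);
translate([522, 475, 0]) cylinder(h = 401, r = 15);


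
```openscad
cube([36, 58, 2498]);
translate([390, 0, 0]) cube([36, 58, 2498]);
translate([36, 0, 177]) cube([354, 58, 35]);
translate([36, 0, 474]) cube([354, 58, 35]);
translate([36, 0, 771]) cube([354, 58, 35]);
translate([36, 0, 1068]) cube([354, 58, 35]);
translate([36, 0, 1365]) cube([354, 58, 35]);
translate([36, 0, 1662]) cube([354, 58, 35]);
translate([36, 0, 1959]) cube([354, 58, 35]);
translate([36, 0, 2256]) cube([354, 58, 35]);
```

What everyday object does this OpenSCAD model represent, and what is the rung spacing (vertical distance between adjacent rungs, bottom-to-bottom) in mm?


A ladder. The rung spacing is 297 mm.

Two tall 36×58 posts with 8 short bars between them — a ladder. Adjacent rungs sit at z = 177 and z = 474, so the spacing is 474 − 177 = 297 mm.


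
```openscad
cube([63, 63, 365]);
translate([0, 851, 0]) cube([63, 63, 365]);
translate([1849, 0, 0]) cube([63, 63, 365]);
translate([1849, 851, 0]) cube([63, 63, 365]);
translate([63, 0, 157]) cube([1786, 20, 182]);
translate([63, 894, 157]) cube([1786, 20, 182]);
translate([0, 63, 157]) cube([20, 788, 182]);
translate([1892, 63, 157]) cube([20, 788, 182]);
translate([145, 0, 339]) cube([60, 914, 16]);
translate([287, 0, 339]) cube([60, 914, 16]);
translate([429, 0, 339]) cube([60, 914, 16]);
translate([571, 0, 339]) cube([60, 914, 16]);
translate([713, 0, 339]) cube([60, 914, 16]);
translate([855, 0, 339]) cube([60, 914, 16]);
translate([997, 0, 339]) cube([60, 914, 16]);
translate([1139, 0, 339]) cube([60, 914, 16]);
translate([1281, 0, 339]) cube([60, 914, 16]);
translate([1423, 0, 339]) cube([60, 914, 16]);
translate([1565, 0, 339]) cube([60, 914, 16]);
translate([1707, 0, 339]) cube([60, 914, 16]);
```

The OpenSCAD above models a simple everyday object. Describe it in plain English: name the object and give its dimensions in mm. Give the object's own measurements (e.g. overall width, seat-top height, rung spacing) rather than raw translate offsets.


A bed frame 1912 mm long (x) by 914 mm wide (y). Four 63×63 mm corner posts, 365 mm tall, at the corners of the footprint. Four rails of 20 mm thickness and 182 mm height run between adjacent posts with their undersides at z = 157 mm, their outer faces flush with the outside of the frame (the two x-running rails run between the posts' inner faces; the two y-running rails run between the posts' inner faces). 12 slats, each 60 mm wide (x) and 16 mm thick, lie across the top of the two x-running rails, running the full 914 mm width of the frame in y; along x they sit between the end posts with a 82 mm gap after the −x posts and between neighbouring slats and before the +x posts.


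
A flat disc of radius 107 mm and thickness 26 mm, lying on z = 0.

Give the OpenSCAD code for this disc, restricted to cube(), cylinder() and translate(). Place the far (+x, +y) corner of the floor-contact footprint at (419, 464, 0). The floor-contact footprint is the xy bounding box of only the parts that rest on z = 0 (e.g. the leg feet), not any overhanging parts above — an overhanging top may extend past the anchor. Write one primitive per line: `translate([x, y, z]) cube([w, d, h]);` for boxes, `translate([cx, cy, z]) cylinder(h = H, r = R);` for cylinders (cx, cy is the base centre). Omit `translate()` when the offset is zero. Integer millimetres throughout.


translate([312, 357, 0]) cylinder(h = 26, r = 107);


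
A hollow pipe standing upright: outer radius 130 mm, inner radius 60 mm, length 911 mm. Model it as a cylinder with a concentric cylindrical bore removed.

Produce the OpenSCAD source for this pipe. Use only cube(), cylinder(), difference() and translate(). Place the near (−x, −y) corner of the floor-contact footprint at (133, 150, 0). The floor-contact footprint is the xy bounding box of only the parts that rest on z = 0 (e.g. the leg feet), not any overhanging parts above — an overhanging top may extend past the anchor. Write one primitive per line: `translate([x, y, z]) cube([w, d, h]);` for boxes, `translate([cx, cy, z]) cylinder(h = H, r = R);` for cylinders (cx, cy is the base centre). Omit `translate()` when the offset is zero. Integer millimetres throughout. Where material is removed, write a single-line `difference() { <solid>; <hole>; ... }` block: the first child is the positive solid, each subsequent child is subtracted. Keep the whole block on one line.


difference() { translate([263, 280, 0]) cylinder(h = 911, r = 130); translate([263, 280, 0]) cylinder(h = 911, r = 60); }


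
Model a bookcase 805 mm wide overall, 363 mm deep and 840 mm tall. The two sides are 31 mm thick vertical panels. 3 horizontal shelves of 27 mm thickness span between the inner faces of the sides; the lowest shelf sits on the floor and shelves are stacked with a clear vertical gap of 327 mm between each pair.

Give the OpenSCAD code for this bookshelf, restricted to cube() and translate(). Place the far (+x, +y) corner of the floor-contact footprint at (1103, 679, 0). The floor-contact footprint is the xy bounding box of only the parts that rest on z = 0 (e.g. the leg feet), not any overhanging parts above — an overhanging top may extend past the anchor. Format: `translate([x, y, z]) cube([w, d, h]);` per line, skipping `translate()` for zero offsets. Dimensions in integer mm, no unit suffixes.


translate([298, 316, 0]) cube([31, 363, 840]);
translate([1072, 316, 0]) cube([31, 363, 840]);
translate([329, 316, 0]) cube([743, 363, 27]);
translate([329, 316, 354]) cube([743, 363, 27]);
translate([329, 316, 708]) cube([743, 363, 27]);


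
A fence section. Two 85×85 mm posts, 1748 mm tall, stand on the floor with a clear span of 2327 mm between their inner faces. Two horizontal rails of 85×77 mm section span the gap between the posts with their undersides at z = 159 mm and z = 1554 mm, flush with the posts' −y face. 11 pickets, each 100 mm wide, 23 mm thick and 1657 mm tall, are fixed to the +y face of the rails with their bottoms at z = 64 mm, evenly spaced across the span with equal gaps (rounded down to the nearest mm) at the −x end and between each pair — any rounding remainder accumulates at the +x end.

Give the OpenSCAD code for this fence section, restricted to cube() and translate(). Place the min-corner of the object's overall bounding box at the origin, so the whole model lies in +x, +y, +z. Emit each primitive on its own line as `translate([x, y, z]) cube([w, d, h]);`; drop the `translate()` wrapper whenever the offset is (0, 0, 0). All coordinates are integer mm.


cube([85, 85, 1748]);
translate([2412, 0, 0]) cube([85, 85, 1748]);
translate([85, 0, 159]) cube([2327, 85, 77]);
translate([85, 0, 1554]) cube([2327, 85, 77]);
translate([187, 85, 64]) cube([100, 23, 1657]);
translate([389, 85, 64]) cube([100, 23, 1657]);
translate([591, 85, 64]) cube([100, 23, 1657]);
translate([793, 85, 64]) cube([100, 23, 1657]);
translate([995, 85, 64]) cube([100, 23, 1657]);
translate([1197, 85, 64]) cube([100, 23, 1657]);
translate([1399, 85, 64]) cube([100, 23, 1657]);
translate([1601, 85, 64]) cube([100, 23, 1657]);
translate([1803, 85, 64]) cube([100, 23, 1657]);
translate([2005, 85, 64]) cube([100, 23, 1657]);
translate([2207, 85, 64]) cube([100, 23, 1657]);


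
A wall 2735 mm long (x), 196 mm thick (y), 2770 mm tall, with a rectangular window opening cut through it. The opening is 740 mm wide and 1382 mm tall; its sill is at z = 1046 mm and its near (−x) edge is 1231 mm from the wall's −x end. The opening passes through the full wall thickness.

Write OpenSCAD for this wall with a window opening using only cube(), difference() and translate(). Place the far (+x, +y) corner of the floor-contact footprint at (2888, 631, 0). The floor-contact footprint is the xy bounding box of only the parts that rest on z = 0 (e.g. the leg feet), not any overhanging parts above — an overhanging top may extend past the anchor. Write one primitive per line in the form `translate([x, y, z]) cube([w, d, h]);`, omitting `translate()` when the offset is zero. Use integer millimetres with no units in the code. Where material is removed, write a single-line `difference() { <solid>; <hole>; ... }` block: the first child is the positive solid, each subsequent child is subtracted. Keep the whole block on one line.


difference() { translate([153, 435, 0]) cube([2735, 196, 2770]); translate([1384, 435, 1046]) cube([740, 196, 1382]); }


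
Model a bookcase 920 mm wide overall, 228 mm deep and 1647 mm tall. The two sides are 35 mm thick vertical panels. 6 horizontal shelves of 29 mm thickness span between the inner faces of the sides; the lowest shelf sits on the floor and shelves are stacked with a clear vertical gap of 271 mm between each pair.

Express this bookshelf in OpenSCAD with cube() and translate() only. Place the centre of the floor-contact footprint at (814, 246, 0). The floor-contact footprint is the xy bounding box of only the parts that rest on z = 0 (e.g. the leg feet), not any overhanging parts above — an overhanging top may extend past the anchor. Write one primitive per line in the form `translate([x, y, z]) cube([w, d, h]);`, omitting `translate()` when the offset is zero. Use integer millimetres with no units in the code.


translate([354, 132, 0]) cube([35, 228, 1647]);
translate([1239, 132, 0]) cube([35, 228, 1647]);
translate([389, 132, 0]) cube([850, 228, 29]);
translate([389, 132, 300]) cube([850, 228, 29]);
translate([389, 132, 600]) cube([850, 228, 29]);
translate([389, 132, 900]) cube([850, 228, 29]);
translate([389, 132, 1200]) cube([850, 228, 29]);
translate([389, 132, 1500]) cube([850, 228, 29]);


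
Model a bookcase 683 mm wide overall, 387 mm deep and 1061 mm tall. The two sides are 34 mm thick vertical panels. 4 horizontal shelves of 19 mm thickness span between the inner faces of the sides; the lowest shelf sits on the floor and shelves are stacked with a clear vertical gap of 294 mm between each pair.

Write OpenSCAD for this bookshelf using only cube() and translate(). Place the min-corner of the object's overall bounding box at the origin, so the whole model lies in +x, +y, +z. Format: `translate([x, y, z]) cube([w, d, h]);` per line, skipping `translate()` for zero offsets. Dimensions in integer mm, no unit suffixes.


cube([34, 387, 1061]);
translate([649, 0, 0]) cube([34, 387, 1061]);
translate([34, 0, 0]) cube([615, 387, 19]);
translate([34, 0, 313]) cube([615, 387, 19]);
translate([34, 0, 626]) cube([615, 387, 19]);
translate([34, 0, 939]) cube([615, 387, 19]);


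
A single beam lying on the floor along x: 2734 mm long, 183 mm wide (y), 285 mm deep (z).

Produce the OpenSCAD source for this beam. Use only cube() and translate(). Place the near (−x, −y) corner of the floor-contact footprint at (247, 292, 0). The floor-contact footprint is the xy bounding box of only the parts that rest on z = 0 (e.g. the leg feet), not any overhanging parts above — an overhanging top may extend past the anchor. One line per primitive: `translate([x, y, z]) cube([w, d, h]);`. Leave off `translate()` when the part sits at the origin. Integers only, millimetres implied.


translate([247, 292, 0]) cube([2734, 183, 285]);


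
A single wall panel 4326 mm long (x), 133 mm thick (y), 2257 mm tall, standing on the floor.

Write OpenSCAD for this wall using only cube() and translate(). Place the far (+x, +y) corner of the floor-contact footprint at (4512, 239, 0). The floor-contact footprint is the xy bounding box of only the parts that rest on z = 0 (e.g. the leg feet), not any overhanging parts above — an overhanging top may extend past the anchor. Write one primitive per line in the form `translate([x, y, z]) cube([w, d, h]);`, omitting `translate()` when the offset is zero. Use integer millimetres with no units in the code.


translate([186, 106, 0]) cube([4326, 133, 2257]);


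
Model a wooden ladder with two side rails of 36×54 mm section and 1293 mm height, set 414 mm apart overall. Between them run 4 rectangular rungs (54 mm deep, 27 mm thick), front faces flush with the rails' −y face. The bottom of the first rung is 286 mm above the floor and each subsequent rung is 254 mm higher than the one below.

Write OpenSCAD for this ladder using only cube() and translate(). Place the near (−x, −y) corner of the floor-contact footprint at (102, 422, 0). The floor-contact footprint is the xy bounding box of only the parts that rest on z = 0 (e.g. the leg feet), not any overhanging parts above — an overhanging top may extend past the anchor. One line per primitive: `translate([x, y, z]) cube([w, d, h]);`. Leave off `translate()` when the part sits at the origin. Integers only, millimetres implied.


translate([102, 422, 0]) cube([36, 54, 1293]);
translate([480, 422, 0]) cube([36, 54, 1293]);
translate([138, 422, 286]) cube([342, 54, 27]);
translate([138, 422, 540]) cube([342, 54, 27]);
translate([138, 422, 794]) cube([342, 54, 27]);
translate([138, 422, 1048]) cube([342, 54, 27]);


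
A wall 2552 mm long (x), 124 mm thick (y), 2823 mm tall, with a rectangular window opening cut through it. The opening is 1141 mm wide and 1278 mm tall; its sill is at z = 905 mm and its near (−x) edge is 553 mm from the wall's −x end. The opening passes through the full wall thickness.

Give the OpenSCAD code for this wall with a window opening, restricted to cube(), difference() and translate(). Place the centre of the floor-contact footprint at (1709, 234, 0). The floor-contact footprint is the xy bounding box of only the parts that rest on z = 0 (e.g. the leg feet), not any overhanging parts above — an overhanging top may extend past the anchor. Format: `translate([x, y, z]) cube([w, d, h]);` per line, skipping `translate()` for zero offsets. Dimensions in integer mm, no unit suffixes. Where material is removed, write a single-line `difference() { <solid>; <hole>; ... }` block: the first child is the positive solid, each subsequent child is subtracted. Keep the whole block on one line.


difference() { translate([433, 172, 0]) cube([2552, 124, 2823]); translate([986, 172, 905]) cube([1141, 124, 1278]); }


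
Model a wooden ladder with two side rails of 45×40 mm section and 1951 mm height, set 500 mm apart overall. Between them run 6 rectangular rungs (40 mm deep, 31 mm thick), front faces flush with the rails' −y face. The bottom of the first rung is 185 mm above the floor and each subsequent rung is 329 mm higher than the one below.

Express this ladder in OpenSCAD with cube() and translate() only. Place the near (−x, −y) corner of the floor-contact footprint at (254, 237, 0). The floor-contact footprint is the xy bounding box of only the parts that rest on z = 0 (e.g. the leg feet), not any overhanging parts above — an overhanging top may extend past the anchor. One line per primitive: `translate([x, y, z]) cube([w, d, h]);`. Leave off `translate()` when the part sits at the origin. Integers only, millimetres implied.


// rung span = 500 - 2*45 = 410
// rung[k] z = 185 + k*329
translate([254, 237, 0]) cube([45, 40, 1951]);
translate([709, 237, 0]) cube([45, 40, 1951]);
translate([299, 237, 185]) cube([410, 40, 31]);
translate([299, 237, 514]) cube([410, 40, 31]);
translate([299, 237, 843]) cube([410, 40, 31]);
translate([299, 237, 1172]) cube([410, 40, 31]);
translate([299, 237, 1501]) cube([410, 40, 31]);
translate([299, 237, 1830]) cube([410, 40, 31]);


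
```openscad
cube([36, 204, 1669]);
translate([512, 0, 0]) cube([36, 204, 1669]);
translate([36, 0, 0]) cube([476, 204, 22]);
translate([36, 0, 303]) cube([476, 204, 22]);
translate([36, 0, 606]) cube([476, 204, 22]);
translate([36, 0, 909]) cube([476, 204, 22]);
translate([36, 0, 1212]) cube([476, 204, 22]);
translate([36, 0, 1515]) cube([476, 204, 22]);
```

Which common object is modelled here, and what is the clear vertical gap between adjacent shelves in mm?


A bookshelf. The clear shelf gap is 281 mm.

Two tall side panels with 6 horizontal boards between them — a bookshelf. The first two shelf undersides are at z = 0 and z = 303; with shelf thickness 22, the clear gap is 303 − 0 − 22 = 281 mm.


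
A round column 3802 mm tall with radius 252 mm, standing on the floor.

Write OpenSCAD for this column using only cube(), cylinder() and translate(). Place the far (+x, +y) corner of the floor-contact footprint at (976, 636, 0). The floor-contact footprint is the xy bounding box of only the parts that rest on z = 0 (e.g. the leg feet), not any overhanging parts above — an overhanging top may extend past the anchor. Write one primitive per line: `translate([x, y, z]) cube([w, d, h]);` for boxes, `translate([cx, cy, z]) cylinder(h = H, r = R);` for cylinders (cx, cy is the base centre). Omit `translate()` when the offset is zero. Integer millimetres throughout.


translate([724, 384, 0]) cylinder(h = 3802, r = 252);


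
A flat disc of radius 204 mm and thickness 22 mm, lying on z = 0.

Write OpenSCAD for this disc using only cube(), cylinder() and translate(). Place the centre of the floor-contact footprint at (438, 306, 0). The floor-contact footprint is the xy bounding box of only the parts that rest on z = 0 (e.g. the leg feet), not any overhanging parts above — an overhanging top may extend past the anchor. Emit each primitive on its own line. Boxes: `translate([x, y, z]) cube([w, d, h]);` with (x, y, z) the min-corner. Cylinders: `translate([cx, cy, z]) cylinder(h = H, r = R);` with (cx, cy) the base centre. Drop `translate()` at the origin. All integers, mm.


translate([438, 306, 0]) cylinder(h = 22, r = 204);


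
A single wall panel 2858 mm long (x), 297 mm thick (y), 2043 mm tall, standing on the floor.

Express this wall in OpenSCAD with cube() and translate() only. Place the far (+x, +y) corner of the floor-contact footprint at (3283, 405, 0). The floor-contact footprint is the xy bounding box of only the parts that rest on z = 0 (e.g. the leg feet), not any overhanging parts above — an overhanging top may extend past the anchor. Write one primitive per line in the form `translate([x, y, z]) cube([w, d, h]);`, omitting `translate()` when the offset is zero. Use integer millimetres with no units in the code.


translate([425, 108, 0]) cube([2858, 297, 2043]);


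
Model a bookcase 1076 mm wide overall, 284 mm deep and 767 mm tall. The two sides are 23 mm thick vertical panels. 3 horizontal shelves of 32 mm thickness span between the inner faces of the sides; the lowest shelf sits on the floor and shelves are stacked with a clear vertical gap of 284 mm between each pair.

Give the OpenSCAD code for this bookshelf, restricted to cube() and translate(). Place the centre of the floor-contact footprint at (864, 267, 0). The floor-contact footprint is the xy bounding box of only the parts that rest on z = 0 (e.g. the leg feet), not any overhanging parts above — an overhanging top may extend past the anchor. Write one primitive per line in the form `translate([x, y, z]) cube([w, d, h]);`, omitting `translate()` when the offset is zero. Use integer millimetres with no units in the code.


translate([326, 125, 0]) cube([23, 284, 767]);
translate([1379, 125, 0]) cube([23, 284, 767]);
translate([349, 125, 0]) cube([1030, 284, 32]);
translate([349, 125, 316]) cube([1030, 284, 32]);
translate([349, 125, 632]) cube([1030, 284, 32]);


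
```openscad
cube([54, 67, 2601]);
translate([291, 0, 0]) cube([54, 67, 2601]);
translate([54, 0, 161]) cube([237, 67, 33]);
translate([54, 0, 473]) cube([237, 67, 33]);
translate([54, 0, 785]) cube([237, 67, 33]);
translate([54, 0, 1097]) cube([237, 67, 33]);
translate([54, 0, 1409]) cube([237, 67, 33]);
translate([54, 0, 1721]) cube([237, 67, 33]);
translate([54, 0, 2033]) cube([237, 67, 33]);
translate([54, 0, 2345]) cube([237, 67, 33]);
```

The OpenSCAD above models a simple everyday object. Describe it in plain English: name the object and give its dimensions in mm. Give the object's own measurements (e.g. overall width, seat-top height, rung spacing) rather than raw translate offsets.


A straight ladder. Two 54×67 mm vertical rails, 2601 mm tall, stand 345 mm apart (outside-to-outside) with their front faces coplanar on the −y side. 8 rungs, each 67 mm deep and 33 mm tall, span between the inner faces of the rails, front faces flush with the rails. The lowest rung's underside is at z = 161 mm and rungs are spaced 312 mm apart (underside to underside).


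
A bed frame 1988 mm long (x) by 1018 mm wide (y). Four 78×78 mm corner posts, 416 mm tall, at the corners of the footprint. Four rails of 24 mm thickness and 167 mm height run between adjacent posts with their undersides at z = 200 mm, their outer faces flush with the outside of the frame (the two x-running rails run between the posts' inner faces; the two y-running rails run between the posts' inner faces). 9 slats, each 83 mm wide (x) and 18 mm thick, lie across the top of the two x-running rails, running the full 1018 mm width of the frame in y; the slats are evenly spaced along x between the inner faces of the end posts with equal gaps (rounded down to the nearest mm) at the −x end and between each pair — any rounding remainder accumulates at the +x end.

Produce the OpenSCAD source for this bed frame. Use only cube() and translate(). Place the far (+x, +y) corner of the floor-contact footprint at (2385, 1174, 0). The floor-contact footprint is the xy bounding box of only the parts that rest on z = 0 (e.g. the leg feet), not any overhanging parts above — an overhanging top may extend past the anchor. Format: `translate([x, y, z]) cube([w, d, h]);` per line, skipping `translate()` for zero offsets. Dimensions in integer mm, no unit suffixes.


translate([397, 156, 0]) cube([78, 78, 416]);
translate([397, 1096, 0]) cube([78, 78, 416]);
translate([2307, 156, 0]) cube([78, 78, 416]);
translate([2307, 1096, 0]) cube([78, 78, 416]);
translate([475, 156, 200]) cube([1832, 24, 167]);
translate([475, 1150, 200]) cube([1832, 24, 167]);
translate([397, 234, 200]) cube([24, 862, 167]);
translate([2361, 234, 200]) cube([24, 862, 167]);
translate([583, 156, 367]) cube([83, 1018, 18]);
translate([774, 156, 367]) cube([83, 1018, 18]);
translate([965, 156, 367]) cube([83, 1018, 18]);
translate([1156, 156, 367]) cube([83, 1018, 18]);
translate([1347, 156, 367]) cube([83, 1018, 18]);
translate([1538, 156, 367]) cube([83, 1018, 18]);
translate([1729, 156, 367]) cube([83, 1018, 18]);
translate([1920, 156, 367]) cube([83, 1018, 18]);
translate([2111, 156, 367]) cube([83, 1018, 18]);


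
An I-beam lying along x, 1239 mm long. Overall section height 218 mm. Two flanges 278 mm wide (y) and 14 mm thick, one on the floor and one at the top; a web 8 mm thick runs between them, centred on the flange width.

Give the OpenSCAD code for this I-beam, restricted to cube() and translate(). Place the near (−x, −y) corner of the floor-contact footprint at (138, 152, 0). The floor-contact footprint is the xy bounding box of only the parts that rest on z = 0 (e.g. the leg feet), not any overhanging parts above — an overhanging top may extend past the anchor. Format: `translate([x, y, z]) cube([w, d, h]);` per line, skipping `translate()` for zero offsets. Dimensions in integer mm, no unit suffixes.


translate([138, 152, 0]) cube([1239, 278, 14]);
translate([138, 287, 14]) cube([1239, 8, 190]);
translate([138, 152, 204]) cube([1239, 278, 14]);


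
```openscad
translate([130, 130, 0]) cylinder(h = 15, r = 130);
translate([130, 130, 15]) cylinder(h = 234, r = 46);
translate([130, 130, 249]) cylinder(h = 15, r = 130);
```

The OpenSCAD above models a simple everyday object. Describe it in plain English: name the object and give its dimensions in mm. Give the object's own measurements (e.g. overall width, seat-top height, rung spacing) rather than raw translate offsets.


A spool: two coaxial disc flanges of radius 130 mm and thickness 15 mm, joined by a core cylinder of radius 46 mm and height 234 mm. The lower flange rests on z = 0 and the three cylinders share a vertical axis.


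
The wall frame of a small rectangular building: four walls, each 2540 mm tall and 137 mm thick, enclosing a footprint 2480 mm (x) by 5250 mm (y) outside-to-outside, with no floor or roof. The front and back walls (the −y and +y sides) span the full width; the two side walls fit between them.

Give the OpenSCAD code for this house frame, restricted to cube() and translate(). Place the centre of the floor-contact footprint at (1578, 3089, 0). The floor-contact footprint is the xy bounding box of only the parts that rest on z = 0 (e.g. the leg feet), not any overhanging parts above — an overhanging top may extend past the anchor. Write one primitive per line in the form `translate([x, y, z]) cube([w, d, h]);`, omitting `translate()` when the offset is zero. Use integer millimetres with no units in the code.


translate([338, 464, 0]) cube([2480, 137, 2540]);
translate([338, 5577, 0]) cube([2480, 137, 2540]);
translate([338, 601, 0]) cube([137, 4976, 2540]);
translate([2681, 601, 0]) cube([137, 4976, 2540]);


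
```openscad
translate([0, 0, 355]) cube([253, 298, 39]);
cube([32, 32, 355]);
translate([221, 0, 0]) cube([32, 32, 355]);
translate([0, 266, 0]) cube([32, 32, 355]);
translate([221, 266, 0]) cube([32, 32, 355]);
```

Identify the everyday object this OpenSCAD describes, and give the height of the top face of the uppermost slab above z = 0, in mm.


A stool. The seat height is 394 mm.

A 253×298×39 slab at z = 355 on four corner posts — a stool. The seat top is 355 + 39 = 394 mm.


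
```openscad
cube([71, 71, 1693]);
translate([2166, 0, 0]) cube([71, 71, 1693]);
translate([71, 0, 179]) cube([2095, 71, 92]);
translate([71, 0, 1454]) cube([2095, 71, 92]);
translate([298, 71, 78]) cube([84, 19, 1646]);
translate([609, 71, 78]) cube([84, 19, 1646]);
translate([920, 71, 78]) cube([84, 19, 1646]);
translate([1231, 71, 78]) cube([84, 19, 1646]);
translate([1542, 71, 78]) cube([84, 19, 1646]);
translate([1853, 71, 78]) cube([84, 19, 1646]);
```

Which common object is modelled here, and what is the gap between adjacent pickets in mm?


A fence section. The picket gap is 227 mm.

Two posts, two rails, 6 pickets — a fence section. Span 2095 mm holds 6 pickets of 84 mm with 7 equal gaps: ⌊(2095 − 6·84) / 7⌋ = 227 mm.


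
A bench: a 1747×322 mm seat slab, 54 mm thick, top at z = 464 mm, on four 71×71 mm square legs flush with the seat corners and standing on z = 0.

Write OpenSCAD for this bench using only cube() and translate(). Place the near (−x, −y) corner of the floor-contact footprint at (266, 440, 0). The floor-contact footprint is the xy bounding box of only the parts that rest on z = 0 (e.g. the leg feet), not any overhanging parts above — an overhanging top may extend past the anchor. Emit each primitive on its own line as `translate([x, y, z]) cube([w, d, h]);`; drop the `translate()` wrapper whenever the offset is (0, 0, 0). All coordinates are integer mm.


// leg_h = 464 − 54 = 410
translate([266, 440, 410]) cube([1747, 322, 54]);
translate([266, 440, 0]) cube([71, 71, 410]);
translate([266, 691, 0]) cube([71, 71, 410]);
translate([1942, 440, 0]) cube([71, 71, 410]);
translate([1942, 691, 0]) cube([71, 71, 410]);


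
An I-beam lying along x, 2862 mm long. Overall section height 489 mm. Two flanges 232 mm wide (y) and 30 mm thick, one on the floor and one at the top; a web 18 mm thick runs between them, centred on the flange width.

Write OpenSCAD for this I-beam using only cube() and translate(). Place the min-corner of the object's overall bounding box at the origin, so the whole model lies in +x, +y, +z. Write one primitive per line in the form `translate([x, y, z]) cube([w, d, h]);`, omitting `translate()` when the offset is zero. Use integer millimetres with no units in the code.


cube([2862, 232, 30]);
translate([0, 107, 30]) cube([2862, 18, 429]);
translate([0, 0, 459]) cube([2862, 232, 30]);


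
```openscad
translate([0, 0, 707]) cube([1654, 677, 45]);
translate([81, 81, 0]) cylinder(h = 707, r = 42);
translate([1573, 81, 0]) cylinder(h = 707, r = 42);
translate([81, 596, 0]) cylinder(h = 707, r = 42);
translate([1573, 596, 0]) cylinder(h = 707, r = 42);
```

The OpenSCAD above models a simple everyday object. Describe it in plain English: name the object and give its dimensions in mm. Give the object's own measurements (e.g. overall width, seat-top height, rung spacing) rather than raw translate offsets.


A rectangular dining table. The top is 1654×677×45 mm with its upper surface at z = 752 mm. It stands on four round legs of 84 mm diameter, each leg's bounding box inset 39 mm from the nearest pair of top edges, running from the floor to the underside of the top.


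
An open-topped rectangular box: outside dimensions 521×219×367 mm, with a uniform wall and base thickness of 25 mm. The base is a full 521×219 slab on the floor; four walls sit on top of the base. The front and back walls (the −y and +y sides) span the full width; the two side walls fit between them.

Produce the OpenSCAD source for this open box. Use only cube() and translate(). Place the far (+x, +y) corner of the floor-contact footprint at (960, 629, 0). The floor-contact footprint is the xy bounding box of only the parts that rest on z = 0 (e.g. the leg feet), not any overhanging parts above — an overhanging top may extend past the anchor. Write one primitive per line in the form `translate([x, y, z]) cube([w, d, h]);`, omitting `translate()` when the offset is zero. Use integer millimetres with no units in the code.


translate([439, 410, 0]) cube([521, 219, 25]);
translate([439, 410, 25]) cube([521, 25, 342]);
translate([439, 604, 25]) cube([521, 25, 342]);
translate([439, 435, 25]) cube([25, 169, 342]);
translate([935, 435, 25]) cube([25, 169, 342]);


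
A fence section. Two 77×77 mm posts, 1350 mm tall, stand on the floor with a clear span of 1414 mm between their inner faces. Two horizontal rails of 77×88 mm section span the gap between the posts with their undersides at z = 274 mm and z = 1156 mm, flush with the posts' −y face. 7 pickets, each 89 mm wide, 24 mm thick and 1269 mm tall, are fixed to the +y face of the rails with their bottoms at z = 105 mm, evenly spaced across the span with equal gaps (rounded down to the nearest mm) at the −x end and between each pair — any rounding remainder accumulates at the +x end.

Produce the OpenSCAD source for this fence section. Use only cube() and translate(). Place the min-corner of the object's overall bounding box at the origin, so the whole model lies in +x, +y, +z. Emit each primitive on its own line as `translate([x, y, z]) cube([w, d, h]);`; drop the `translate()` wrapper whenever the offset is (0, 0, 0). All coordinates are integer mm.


cube([77, 77, 1350]);
translate([1491, 0, 0]) cube([77, 77, 1350]);
translate([77, 0, 274]) cube([1414, 77, 88]);
translate([77, 0, 1156]) cube([1414, 77, 88]);
translate([175, 77, 105]) cube([89, 24, 1269]);
translate([362, 77, 105]) cube([89, 24, 1269]);
translate([549, 77, 105]) cube([89, 24, 1269]);
translate([736, 77, 105]) cube([89, 24, 1269]);
translate([923, 77, 105]) cube([89, 24, 1269]);
translate([1110, 77, 105]) cube([89, 24, 1269]);
translate([1297, 77, 105]) cube([89, 24, 1269]);


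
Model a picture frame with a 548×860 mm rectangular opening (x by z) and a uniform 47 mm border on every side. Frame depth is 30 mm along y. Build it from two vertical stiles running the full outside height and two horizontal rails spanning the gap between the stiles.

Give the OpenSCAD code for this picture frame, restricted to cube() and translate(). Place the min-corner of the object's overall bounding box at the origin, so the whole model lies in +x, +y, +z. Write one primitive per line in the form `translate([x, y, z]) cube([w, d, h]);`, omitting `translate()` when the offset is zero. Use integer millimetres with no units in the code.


cube([47, 30, 954]);
translate([595, 0, 0]) cube([47, 30, 954]);
translate([47, 0, 0]) cube([548, 30, 47]);
translate([47, 0, 907]) cube([548, 30, 47]);


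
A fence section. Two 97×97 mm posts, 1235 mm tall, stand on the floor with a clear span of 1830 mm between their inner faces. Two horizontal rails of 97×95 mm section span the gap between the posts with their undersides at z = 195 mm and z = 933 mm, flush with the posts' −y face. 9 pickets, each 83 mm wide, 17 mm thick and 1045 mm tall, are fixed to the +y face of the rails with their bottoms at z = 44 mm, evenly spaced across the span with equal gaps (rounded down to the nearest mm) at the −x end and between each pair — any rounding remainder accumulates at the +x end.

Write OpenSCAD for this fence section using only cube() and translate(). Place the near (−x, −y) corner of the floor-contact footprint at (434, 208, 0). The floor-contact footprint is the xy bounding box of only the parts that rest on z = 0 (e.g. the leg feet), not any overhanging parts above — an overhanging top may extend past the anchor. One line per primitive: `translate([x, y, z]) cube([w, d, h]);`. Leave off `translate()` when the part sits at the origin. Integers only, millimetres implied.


translate([434, 208, 0]) cube([97, 97, 1235]);
translate([2361, 208, 0]) cube([97, 97, 1235]);
translate([531, 208, 195]) cube([1830, 97, 95]);
translate([531, 208, 933]) cube([1830, 97, 95]);
translate([639, 305, 44]) cube([83, 17, 1045]);
translate([830, 305, 44]) cube([83, 17, 1045]);
translate([1021, 305, 44]) cube([83, 17, 1045]);
translate([1212, 305, 44]) cube([83, 17, 1045]);
translate([1403, 305, 44]) cube([83, 17, 1045]);
translate([1594, 305, 44]) cube([83, 17, 1045]);
translate([1785, 305, 44]) cube([83, 17, 1045]);
translate([1976, 305, 44]) cube([83, 17, 1045]);
translate([2167, 305, 44]) cube([83, 17, 1045]);


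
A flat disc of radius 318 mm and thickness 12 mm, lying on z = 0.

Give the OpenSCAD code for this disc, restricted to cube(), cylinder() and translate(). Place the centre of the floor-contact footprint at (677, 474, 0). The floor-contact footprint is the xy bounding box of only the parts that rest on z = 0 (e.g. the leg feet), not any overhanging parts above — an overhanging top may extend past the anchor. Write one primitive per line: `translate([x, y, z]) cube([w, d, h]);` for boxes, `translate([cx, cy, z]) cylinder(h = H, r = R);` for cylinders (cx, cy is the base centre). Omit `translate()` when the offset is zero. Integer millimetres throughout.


translate([677, 474, 0]) cylinder(h = 12, r = 318);


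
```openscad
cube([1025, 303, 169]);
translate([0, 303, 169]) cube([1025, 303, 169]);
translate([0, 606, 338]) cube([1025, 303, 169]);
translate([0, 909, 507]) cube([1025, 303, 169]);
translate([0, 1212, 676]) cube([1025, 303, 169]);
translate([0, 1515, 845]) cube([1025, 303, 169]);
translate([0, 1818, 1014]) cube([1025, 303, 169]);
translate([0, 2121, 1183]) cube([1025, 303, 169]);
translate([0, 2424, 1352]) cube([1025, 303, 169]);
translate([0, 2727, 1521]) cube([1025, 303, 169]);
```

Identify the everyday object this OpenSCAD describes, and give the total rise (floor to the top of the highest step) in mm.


A staircase. The total rise is 1690 mm.

10 identical blocks, each offset up and back from the previous — a staircase. Each step is 169 mm tall and there are 10 of them, so the total rise is 10 × 169 = 1690 mm.


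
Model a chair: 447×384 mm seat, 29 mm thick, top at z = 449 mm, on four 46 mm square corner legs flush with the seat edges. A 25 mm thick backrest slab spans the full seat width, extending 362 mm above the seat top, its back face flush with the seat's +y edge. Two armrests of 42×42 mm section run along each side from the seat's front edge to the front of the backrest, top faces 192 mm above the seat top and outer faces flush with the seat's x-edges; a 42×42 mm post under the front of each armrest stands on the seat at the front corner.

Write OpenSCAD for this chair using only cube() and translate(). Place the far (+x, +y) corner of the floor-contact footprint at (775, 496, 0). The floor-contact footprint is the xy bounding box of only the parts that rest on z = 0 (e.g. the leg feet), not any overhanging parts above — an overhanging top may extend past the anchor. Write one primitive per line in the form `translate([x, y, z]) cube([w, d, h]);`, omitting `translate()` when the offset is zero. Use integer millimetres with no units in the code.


translate([328, 112, 420]) cube([447, 384, 29]);
translate([328, 112, 0]) cube([46, 46, 420]);
translate([729, 112, 0]) cube([46, 46, 420]);
translate([328, 450, 0]) cube([46, 46, 420]);
translate([729, 450, 0]) cube([46, 46, 420]);
translate([328, 471, 449]) cube([447, 25, 362]);
translate([328, 112, 599]) cube([42, 359, 42]);
translate([733, 112, 599]) cube([42, 359, 42]);
translate([328, 112, 449]) cube([42, 42, 150]);
translate([733, 112, 449]) cube([42, 42, 150]);
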